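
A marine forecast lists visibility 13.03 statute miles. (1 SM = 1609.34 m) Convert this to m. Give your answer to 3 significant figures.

1 SM = 1609.34 m, so 13.03 × 1609.34 = 21000 m.

21000 m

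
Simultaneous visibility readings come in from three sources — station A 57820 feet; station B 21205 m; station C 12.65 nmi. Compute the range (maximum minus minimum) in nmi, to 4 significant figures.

station A: 57820 ft = 9.51595 nmi.
station B: 21205 m = 11.44978 nmi.
Spread: 12.65000 − 9.51595 = 3.134 nmi.

3.134 nmi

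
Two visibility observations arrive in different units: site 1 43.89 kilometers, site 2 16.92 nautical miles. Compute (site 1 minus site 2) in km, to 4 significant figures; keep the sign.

site 2: 16.92 nmi = 31.3358 km.
Difference: 43.8900 − 31.3358 = 12.55 km.

12.55 km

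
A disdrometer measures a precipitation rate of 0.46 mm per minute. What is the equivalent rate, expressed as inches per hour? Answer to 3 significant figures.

0.46 mm/minute × 0.0393701 in/mm × 60 minute/hour = 1.09 in/hour.

1.09 in/hour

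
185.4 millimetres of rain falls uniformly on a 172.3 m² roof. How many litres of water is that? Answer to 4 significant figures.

1 mm over 1 m² is 1 L, so volume = 185.4 × 172.3 = 31944.42 L ≈ 31940 L.

31940 litres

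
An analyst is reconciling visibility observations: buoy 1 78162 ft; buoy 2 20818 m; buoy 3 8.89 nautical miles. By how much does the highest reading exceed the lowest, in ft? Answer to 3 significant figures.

buoy 2: 20818 m = 68300.52 ft.
buoy 3: 8.89 nmi = 54016.67 ft.
Spread: 78162.00 − 54016.67 = 24100 ft.

24100 ft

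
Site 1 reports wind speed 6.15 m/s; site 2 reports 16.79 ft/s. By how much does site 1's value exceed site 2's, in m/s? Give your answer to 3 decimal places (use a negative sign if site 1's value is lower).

site 2: 16.79 ft/s = 5.11759 m/s.
Difference: 6.15000 − 5.11759 = 1.032 m/s.

1.032 m/s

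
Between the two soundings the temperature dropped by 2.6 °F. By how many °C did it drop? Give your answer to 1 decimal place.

1.4 °C

Converting a difference, only the 9/5 scale factor applies: Δ°C = 2.6 × 0.5556 = 1.4 °C.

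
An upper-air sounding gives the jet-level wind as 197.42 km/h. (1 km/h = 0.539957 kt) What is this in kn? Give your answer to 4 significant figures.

106.6 kt

1 km/h = 0.539957 kt, so 197.42 × 0.539957 = 106.6 kt.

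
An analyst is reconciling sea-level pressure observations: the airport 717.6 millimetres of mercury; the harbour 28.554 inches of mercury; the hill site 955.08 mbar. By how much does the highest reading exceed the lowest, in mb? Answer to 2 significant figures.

12 mb

the airport: 717.6 mmHg = 956.72 mb.
the harbour: 28.554 inHg = 966.95 mb.
Spread: 966.95 − 955.08 = 12 mb.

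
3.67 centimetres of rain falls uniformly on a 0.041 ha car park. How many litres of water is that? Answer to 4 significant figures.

Depth: 3.67 cm × 10 = 36.7 mm.
Area: 0.041 ha = 410 m².
1 mm over 1 m² is 1 L, so volume = 36.7 × 410 = 15047 L ≈ 15050 L.

15050 litres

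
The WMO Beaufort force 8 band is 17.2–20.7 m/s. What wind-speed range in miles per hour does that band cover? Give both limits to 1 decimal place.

17.2–20.7 m/s × 2.237 = 38.5–46.3 mph.

38.5 to 46.3 mph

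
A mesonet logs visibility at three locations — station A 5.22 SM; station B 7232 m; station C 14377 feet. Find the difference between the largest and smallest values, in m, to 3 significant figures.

4020 m

station A: 5.22 SM = 8400.78 m.
station C: 14377 ft = 4382.11 m.
Spread: 8400.78 − 4382.11 = 4020 m.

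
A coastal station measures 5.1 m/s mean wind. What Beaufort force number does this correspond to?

5.1 m/s lies in the Beaufort 3 band (gentle breeze, 3.4–5.4 m/s).

Beaufort force 3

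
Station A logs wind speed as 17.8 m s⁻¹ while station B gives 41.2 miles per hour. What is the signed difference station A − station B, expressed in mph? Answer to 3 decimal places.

station A: 17.8 m/s = 39.81747 mph.
Difference: 39.81747 − 41.20000 = -1.383 mph.

-1.383 mph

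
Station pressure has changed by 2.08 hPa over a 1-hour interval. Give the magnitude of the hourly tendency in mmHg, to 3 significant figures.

2.08 hPa / 1 h × 0.750062 mmHg/hPa = 1.56 mmHg/h.

1.56 mmHg per hour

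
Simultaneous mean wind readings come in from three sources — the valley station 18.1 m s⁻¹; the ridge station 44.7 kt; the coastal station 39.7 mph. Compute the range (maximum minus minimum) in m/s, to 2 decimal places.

the ridge station: 44.7 kt = 22.9957 m/s.
the coastal station: 39.7 mph = 17.7475 m/s.
Spread: 22.9957 − 17.7475 = 5.25 m/s.

5.25 m/s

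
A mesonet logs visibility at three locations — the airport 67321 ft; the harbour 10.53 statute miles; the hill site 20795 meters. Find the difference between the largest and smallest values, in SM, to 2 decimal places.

2.39 SM

the airport: 67321 ft = 12.7502 SM.
the hill site: 20795 m = 12.9214 SM.
Spread: 12.9214 − 10.5300 = 2.39 SM.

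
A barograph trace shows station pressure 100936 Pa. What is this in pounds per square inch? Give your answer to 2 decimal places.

1 Pa = 0.000145038 psi, so 100936 × 0.000145038 = 14.64 psi.

14.64 psi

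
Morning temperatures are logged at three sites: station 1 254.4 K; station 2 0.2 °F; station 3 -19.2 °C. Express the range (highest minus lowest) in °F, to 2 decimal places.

2.76 °F

station 1: 254.4 K = -18.750 °C.
station 2: 0.2 °F = -17.667 °C.
Spread: (-17.667) − (-19.200) = 1.533 °C = 2.76 °F.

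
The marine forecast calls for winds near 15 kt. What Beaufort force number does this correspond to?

15 kt lies in the Beaufort 4 band (moderate breeze, 11–16 kt).

Beaufort force 4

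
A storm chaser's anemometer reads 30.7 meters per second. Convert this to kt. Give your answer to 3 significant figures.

59.7 kt

1 m/s = 1.94384 kt, so 30.7 × 1.94384 = 59.7 kt.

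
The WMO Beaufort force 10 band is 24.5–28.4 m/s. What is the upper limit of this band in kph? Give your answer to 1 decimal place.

24.5–28.4 m/s × 3.6 = 88.2–102.2 km/h.

102.2 km/h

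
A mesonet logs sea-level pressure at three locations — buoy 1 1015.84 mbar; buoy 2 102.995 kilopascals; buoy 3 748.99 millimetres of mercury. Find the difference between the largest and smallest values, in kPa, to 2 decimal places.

3.14 kPa

buoy 1: 1015.84 mb = 101.5840 kPa.
buoy 3: 748.99 mmHg = 99.8571 kPa.
Spread: 102.9950 − 99.8571 = 3.14 kPa.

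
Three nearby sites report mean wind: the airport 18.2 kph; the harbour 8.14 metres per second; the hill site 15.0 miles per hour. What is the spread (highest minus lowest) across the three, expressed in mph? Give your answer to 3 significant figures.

6.90 mph

the airport: 18.2 km/h = 11.3090 mph.
the harbour: 8.14 m/s = 18.2087 mph.
Spread: 18.2087 − 11.3090 = 6.90 mph.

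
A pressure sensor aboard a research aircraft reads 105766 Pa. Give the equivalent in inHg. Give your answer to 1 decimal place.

1 Pa = 0.0002953 inHg, so 105766 × 0.0002953 = 31.2 inHg.

31.2 inHg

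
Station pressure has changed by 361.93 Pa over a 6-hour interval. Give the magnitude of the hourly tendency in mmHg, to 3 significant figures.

0.452 mmHg per hour

361.93 Pa / 6 h × 0.00750062 mmHg/Pa = 0.452 mmHg/h.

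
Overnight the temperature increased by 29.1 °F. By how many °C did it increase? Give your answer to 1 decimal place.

Converting a difference, only the 9/5 scale factor applies: Δ°C = 29.1 × 0.5556 = 16.2 °C.

16.2 °C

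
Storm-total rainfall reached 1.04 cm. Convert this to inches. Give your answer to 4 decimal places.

1 cm = 0.393701 in, so 1.04 × 0.393701 = 0.4094 in.

0.4094 in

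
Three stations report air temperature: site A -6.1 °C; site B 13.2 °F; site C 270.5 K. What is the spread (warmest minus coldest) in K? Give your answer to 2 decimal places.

site B: 13.2 °F = -10.444 °C.
site C: 270.5 K = -2.650 °C.
Spread: (-2.650) − (-10.444) = 7.794 °C.

7.79 K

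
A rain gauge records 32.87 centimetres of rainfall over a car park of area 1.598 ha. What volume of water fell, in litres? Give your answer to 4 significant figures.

5253000 litres

Depth: 32.87 cm × 10 = 328.7 mm.
Area: 1.598 ha = 15980 m².
1 mm over 1 m² is 1 L, so volume = 328.7 × 15980 = 5252626 L ≈ 5253000 L.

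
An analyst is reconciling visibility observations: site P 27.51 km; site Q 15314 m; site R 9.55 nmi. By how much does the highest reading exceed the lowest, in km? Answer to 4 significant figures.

site Q: 15314 m = 15.3140 km.
site R: 9.55 nmi = 17.6866 km.
Spread: 27.5100 − 15.3140 = 12.20 km.

12.20 km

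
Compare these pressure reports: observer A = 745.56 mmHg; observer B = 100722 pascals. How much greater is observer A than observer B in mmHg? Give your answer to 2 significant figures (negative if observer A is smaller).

-9.9 mmHg

observer B: 100722 Pa = 755.477 mmHg.
Difference: 745.560 − 755.477 = -9.9 mmHg.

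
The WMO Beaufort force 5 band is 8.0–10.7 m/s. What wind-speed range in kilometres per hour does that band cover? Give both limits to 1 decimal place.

8.0–10.7 m/s × 3.6 = 28.8–38.5 km/h.

28.8 to 38.5 km/h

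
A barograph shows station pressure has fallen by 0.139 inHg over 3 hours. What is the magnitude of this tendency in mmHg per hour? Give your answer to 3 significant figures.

0.139 inHg / 3 h × 25.4 mmHg/inHg = 1.18 mmHg/h.

1.18 mmHg per hour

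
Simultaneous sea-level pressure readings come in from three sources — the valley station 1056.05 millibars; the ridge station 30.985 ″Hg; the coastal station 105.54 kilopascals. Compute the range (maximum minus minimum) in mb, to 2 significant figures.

6.8 mb

the ridge station: 30.985 inHg = 1049.273 mb.
the coastal station: 105.54 kPa = 1055.400 mb.
Spread: 1056.050 − 1049.273 = 6.8 mb.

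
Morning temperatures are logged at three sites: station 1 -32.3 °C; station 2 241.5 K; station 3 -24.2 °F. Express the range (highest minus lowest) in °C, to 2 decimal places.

station 2: 241.5 K = -31.650 °C.
station 3: -24.2 °F = -31.222 °C.
Spread: (-31.222) − (-32.300) = 1.078 °C.

1.08 °C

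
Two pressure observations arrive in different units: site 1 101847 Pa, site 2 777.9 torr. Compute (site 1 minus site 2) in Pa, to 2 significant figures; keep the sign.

site 2: 777.9 mmHg = 103711.49 Pa.
Difference: 101847.00 − 103711.49 = -1900 Pa.

-1900 Pa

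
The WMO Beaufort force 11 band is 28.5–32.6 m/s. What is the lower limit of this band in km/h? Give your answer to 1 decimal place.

28.5–32.6 m/s × 3.6 = 102.6–117.4 km/h.

102.6 km/h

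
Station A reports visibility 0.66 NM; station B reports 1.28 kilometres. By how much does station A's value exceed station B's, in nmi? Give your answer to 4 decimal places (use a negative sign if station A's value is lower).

-0.0311 nmi

station B: 1.28 km = 0.691145 nmi.
Difference: 0.660000 − 0.691145 = -0.0311 nmi.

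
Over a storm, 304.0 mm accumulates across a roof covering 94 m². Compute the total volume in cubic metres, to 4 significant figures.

28.58 cubic metres

1 mm over 1 m² is 1 L, so volume = 304 × 94 = 28576 L = 28.58 m³.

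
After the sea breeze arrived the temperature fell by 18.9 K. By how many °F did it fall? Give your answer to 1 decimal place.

34.0 °F

Converting a difference, only the 9/5 scale factor applies: Δ°F = 18.9 × 1.8 = 34.0 °F.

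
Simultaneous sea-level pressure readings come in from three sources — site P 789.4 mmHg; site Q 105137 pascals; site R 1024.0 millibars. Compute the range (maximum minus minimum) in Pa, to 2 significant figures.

2800 Pa

site P: 789.4 mmHg = 105244.69 Pa.
site R: 1024.0 mb = 102400.00 Pa.
Spread: 105244.69 − 102400.00 = 2800 Pa.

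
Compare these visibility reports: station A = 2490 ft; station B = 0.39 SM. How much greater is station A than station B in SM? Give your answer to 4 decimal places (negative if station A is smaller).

station A: 2490 ft = 0.471591 SM.
Difference: 0.471591 − 0.390000 = 0.0816 SM.

0.0816 SM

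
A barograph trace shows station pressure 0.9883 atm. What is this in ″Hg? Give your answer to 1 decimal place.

29.6 inHg

1 atm = 29.9213 inHg, so 0.9883 × 29.9213 = 29.6 inHg.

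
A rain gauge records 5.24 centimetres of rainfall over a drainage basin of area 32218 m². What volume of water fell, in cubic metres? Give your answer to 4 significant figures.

1688 cubic metres

Depth: 5.24 cm × 10 = 52.4 mm.
1 mm over 1 m² is 1 L, so volume = 52.4 × 32218 = 1688223.2 L = 1688 m³.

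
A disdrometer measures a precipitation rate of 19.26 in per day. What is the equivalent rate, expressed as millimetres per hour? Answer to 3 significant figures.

20.4 mm/hour

19.26 in/day × 25.4 mm/in × 0.0416667 day/hour = 20.4 mm/hour.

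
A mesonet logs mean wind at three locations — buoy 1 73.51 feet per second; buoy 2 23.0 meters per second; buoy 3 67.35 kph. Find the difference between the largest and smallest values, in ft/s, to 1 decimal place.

14.1 ft/s

buoy 2: 23.0 m/s = 75.459 ft/s.
buoy 3: 67.35 km/h = 61.379 ft/s.
Spread: 75.459 − 61.379 = 14.1 ft/s.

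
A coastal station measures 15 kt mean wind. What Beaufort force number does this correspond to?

Beaufort force 4

15 kt lies in the Beaufort 4 band (moderate breeze, 11–16 kt).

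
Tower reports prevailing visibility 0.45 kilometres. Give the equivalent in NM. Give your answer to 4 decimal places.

1 km = 0.539957 nmi, so 0.45 × 0.539957 = 0.2430 nmi.

0.2430 nmi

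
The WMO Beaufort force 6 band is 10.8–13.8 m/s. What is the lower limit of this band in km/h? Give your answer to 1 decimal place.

38.9 km/h

10.8–13.8 m/s × 3.6 = 38.9–49.7 km/h.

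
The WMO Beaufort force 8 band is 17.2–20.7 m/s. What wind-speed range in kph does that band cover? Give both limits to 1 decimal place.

61.9 to 74.5 km/h

17.2–20.7 m/s × 3.6 = 61.9–74.5 km/h.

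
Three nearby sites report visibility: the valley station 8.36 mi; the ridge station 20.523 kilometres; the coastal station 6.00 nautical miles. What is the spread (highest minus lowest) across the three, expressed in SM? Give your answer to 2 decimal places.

5.85 SM

the ridge station: 20.523 km = 12.7524 SM.
the coastal station: 6.00 nmi = 6.9047 SM.
Spread: 12.7524 − 6.9047 = 5.85 SM.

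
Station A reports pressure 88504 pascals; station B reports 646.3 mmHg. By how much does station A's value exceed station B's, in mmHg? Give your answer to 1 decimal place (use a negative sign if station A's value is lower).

station A: 88504 Pa = 663.834 mmHg.
Difference: 663.834 − 646.300 = 17.5 mmHg.

17.5 mmHg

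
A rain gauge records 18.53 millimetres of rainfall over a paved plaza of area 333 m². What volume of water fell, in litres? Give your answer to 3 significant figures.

6170 litres

1 mm over 1 m² is 1 L, so volume = 18.53 × 333 = 6170.49 L ≈ 6170 L.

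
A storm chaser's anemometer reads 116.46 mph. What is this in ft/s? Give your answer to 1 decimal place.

1 mph = 1.46667 ft/s, so 116.46 × 1.46667 = 170.8 ft/s.

170.8 ft/s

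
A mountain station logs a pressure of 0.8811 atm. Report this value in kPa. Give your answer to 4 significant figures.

89.28 kPa

1 atm = 101.325 kPa, so 0.8811 × 101.325 = 89.28 kPa.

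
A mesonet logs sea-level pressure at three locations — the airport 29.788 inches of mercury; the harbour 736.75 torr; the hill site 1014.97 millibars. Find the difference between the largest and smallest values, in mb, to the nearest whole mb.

the airport: 29.788 inHg = 1008.74 mb.
the harbour: 736.75 mmHg = 982.25 mb.
Spread: 1014.97 − 982.25 = 33 mb.

33 mb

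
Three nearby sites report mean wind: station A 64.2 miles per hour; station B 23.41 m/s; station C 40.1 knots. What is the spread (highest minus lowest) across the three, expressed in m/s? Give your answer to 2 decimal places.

station A: 64.2 mph = 28.7000 m/s.
station C: 40.1 kt = 20.6292 m/s.
Spread: 28.7000 − 20.6292 = 8.07 m/s.

8.07 m/s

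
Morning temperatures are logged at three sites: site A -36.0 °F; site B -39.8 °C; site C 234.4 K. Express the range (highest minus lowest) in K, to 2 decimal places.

site A: -36.0 °F = -37.778 °C.
site C: 234.4 K = -38.750 °C.
Spread: (-37.778) − (-39.800) = 2.022 °C.

2.02 K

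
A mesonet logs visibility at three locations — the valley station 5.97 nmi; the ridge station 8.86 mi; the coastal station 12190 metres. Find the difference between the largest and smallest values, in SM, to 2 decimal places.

the valley station: 5.97 nmi = 6.8702 SM.
the coastal station: 12190 m = 7.5745 SM.
Spread: 8.8600 − 6.8702 = 1.99 SM.

1.99 SM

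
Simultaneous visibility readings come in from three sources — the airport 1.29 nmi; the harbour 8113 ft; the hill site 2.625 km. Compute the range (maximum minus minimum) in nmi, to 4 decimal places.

0.1274 nmi

the harbour: 8113 ft = 1.335228 nmi.
the hill site: 2.625 km = 1.417387 nmi.
Spread: 1.417387 − 1.290000 = 0.1274 nmi.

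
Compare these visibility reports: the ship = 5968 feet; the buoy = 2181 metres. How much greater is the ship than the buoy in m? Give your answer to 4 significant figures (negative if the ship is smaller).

-362.0 m

the ship: 5968 ft = 1819.046 m.
Difference: 1819.046 − 2181.000 = -362.0 m.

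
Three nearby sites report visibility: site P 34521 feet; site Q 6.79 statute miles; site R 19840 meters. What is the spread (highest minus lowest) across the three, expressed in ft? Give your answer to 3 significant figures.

30600 ft

site Q: 6.79 SM = 35851.20 ft.
site R: 19840 m = 65091.86 ft.
Spread: 65091.86 − 34521.00 = 30600 ft.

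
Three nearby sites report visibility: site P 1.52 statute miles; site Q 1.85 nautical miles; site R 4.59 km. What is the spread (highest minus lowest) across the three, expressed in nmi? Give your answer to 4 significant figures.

site P: 1.52 SM = 1.32084 nmi.
site R: 4.59 km = 2.47840 nmi.
Spread: 2.47840 − 1.32084 = 1.158 nmi.

1.158 nmi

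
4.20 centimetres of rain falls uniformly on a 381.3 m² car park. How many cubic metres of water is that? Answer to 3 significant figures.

Depth: 4.20 cm × 10 = 42 mm.
1 mm over 1 m² is 1 L, so volume = 42 × 381.3 = 16014.6 L = 16.0 m³.

16.0 cubic metres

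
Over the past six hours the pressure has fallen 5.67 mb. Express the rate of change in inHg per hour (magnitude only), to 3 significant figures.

0.0279 inHg per hour

5.67 mb / 6 h × 0.02953 inHg/mb = 0.0279 inHg/h.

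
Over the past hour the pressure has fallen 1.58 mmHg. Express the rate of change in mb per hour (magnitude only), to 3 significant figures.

1.58 mmHg / 1 h × 1.33322 mb/mmHg = 2.11 mb/h.

2.11 mb per hour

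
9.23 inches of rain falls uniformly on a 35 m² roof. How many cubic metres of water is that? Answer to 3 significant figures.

8.21 cubic metres

Depth: 9.23 in × 25.4 = 234.442 mm.
1 mm over 1 m² is 1 L, so volume = 234.442 × 35 = 8205.47 L = 8.21 m³.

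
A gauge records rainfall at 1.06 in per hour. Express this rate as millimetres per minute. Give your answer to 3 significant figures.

1.06 in/hour × 25.4 mm/in × 0.0166667 hour/minute = 0.449 mm/minute.

0.449 mm/minute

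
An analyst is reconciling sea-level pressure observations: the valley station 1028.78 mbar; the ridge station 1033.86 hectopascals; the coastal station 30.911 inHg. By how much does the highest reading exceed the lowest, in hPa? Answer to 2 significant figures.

the valley station: 1028.78 mb = 1028.78 hPa.
the coastal station: 30.911 inHg = 1046.77 hPa.
Spread: 1046.77 − 1028.78 = 18 hPa.

18 hPa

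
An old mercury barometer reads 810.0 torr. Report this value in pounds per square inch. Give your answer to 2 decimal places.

15.66 psi

1 mmHg = 0.0193368 psi, so 810.0 × 0.0193368 = 15.66 psi.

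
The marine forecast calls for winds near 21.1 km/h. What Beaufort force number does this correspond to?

Beaufort force 4

21.1 km/h = 5.9 m/s, which is Beaufort 4 (moderate breeze, 5.5–7.9 m/s).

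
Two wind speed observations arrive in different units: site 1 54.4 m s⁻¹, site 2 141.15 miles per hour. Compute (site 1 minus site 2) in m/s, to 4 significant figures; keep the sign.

site 2: 141.15 mph = 63.09970 m/s.
Difference: 54.40000 − 63.09970 = -8.700 m/s.

-8.700 m/s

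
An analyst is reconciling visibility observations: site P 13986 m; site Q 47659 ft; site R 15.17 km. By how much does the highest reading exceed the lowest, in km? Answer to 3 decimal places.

site P: 13986 m = 13.98600 km.
site Q: 47659 ft = 14.52646 km.
Spread: 15.17000 − 13.98600 = 1.184 km.

1.184 km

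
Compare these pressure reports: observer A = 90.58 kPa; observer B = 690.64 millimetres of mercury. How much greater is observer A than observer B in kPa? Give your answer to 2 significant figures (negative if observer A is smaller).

observer B: 690.64 mmHg = 92.078 kPa.
Difference: 90.580 − 92.078 = -1.5 kPa.

-1.5 kPa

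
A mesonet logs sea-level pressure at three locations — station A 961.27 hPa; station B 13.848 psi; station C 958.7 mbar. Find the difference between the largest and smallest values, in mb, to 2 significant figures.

station A: 961.27 hPa = 961.270 mb.
station B: 13.848 psi = 954.786 mb.
Spread: 961.270 − 954.786 = 6.5 mb.

6.5 mb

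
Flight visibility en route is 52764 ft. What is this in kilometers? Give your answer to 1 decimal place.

1 ft = 0.0003048 km, so 52764 × 0.0003048 = 16.1 km.

16.1 km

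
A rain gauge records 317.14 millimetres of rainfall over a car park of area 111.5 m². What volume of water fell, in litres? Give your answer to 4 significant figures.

35360 litres

1 mm over 1 m² is 1 L, so volume = 317.14 × 111.5 = 35361.11 L ≈ 35360 L.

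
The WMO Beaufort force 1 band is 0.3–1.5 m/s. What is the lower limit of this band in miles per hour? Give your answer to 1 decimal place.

0.7 mph

0.3–1.5 m/s × 2.237 = 0.7–3.4 mph.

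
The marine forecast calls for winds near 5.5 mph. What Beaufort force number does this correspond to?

Beaufort force 2

5.5 mph = 2.5 m/s, which is Beaufort 2 (light breeze, 1.6–3.3 m/s).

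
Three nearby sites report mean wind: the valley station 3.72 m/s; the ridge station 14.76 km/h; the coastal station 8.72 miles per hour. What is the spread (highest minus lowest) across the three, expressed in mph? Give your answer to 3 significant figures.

the valley station: 3.72 m/s = 8.32140 mph.
the ridge station: 14.76 km/h = 9.17144 mph.
Spread: 9.17144 − 8.32140 = 0.850 mph.

0.850 mph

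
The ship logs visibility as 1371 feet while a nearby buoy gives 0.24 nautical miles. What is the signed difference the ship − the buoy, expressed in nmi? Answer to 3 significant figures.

the ship: 1371 ft = 0.225638 nmi.
Difference: 0.225638 − 0.240000 = -0.0144 nmi.

-0.0144 nmi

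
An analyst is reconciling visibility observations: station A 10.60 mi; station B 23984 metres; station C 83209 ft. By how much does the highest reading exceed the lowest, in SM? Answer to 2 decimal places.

station B: 23984 m = 14.9030 SM.
station C: 83209 ft = 15.7593 SM.
Spread: 15.7593 − 10.6000 = 5.16 SM.

5.16 SM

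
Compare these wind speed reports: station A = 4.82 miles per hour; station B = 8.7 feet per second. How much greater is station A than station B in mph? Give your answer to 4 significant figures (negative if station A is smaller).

station B: 8.7 ft/s = 5.93182 mph.
Difference: 4.82000 − 5.93182 = -1.112 mph.

-1.112 mph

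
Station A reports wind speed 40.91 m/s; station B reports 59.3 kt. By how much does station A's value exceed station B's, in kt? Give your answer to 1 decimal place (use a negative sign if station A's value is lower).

station A: 40.91 m/s = 79.523 kt.
Difference: 79.523 − 59.300 = 20.2 kt.

20.2 kt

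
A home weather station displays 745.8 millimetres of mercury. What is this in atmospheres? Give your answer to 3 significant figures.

1 mmHg = 0.00131579 atm, so 745.8 × 0.00131579 = 0.981 atm.

0.981 atm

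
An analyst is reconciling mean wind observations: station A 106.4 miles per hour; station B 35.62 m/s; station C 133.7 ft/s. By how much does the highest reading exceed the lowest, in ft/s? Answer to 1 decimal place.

station A: 106.4 mph = 156.053 ft/s.
station B: 35.62 m/s = 116.864 ft/s.
Spread: 156.053 − 116.864 = 39.2 ft/s.

39.2 ft/s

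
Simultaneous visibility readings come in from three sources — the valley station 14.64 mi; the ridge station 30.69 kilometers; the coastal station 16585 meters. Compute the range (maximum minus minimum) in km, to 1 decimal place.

14.1 km

the valley station: 14.64 SM = 23.561 km.
the coastal station: 16585 m = 16.585 km.
Spread: 30.690 − 16.585 = 14.1 km.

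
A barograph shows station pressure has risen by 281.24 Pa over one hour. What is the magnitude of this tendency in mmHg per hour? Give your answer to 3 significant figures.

2.11 mmHg per hour

281.24 Pa / 1 h × 0.00750062 mmHg/Pa = 2.11 mmHg/h.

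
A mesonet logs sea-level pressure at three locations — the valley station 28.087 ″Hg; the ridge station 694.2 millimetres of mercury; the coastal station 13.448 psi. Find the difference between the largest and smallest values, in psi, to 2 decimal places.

0.37 psi

the valley station: 28.087 inHg = 13.7950 psi.
the ridge station: 694.2 mmHg = 13.4236 psi.
Spread: 13.7950 − 13.4236 = 0.37 psi.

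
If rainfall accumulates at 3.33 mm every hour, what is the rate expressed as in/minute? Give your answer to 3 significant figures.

3.33 mm/hour × 0.0393701 in/mm × 0.0166667 hour/minute = 0.00219 in/minute.

0.00219 in/minute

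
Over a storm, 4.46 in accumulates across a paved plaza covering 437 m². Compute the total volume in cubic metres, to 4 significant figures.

Depth: 4.46 in × 25.4 = 113.284 mm.
1 mm over 1 m² is 1 L, so volume = 113.284 × 437 = 49505.108 L = 49.51 m³.

49.51 cubic metres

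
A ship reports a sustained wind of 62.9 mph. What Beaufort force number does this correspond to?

62.9 mph = 28.1 m/s, which is Beaufort 10 (storm, 24.5–28.4 m/s).

Beaufort force 10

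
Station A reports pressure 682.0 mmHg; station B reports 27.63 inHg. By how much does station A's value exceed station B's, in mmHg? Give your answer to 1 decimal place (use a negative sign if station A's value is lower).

station B: 27.63 inHg = 701.802 mmHg.
Difference: 682.000 − 701.802 = -19.8 mmHg.

-19.8 mmHg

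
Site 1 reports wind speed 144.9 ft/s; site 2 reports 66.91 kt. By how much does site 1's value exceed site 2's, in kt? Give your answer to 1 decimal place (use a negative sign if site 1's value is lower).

18.9 kt

site 1: 144.9 ft/s = 85.851 kt.
Difference: 85.851 − 66.910 = 18.9 kt.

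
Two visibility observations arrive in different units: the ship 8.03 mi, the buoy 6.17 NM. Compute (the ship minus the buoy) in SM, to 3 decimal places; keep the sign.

the buoy: 6.17 nmi = 7.10031 SM.
Difference: 8.03000 − 7.10031 = 0.930 SM.

0.930 SM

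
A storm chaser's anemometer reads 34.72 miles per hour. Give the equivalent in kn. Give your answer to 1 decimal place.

30.2 kt

1 mph = 0.868976 kt, so 34.72 × 0.868976 = 30.2 kt.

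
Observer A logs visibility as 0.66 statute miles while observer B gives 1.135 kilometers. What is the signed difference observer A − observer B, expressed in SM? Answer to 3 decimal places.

observer B: 1.135 km = 0.70526 SM.
Difference: 0.66000 − 0.70526 = -0.045 SM.

-0.045 SM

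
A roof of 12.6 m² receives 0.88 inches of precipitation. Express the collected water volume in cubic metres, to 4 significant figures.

Depth: 0.88 in × 25.4 = 22.352 mm.
1 mm over 1 m² is 1 L, so volume = 22.352 × 12.6 = 281.6352 L = 0.2816 m³.

0.2816 cubic metres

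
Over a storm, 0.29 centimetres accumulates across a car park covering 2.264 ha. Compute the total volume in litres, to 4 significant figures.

Depth: 0.29 cm × 10 = 2.9 mm.
Area: 2.264 ha = 22640 m².
1 mm over 1 m² is 1 L, so volume = 2.9 × 22640 = 65656 L ≈ 65660 L.

65660 litres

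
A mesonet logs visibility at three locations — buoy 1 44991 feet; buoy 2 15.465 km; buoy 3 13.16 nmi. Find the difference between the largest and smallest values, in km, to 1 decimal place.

10.7 km

buoy 1: 44991 ft = 13.713 km.
buoy 3: 13.16 nmi = 24.372 km.
Spread: 24.372 − 13.713 = 10.7 km.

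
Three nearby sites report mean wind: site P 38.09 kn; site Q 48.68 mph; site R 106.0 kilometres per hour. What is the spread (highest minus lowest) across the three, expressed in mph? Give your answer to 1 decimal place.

site P: 38.09 kt = 43.833 mph.
site R: 106.0 km/h = 65.865 mph.
Spread: 65.865 − 43.833 = 22.0 mph.

22.0 mph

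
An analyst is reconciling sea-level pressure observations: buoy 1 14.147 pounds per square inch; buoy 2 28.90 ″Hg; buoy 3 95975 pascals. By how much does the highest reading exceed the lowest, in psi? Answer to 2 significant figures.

buoy 2: 28.90 inHg = 14.1944 psi.
buoy 3: 95975 Pa = 13.9200 psi.
Spread: 14.1944 − 13.9200 = 0.27 psi.

0.27 psi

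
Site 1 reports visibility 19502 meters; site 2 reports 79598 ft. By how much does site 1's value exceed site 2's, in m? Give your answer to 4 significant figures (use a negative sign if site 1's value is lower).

-4759 m

site 2: 79598 ft = 24261.47 m.
Difference: 19502.00 − 24261.47 = -4759 m.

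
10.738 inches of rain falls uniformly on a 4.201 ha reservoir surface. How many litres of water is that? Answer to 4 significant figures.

11460000 litres

Depth: 10.738 in × 25.4 = 272.7452 mm.
Area: 4.201 ha = 42010 m².
1 mm over 1 m² is 1 L, so volume = 272.7452 × 42010 = 11458026 L ≈ 11460000 L.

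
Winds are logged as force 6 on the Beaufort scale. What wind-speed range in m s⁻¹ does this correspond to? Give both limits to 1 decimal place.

10.8 to 13.8 m/s

Beaufort 6 (strong breeze) spans 10.8–13.8 m/s.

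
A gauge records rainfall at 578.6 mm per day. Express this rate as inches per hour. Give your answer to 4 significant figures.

0.9491 in/hour

578.6 mm/day × 0.0393701 in/mm × 0.0416667 day/hour = 0.9491 in/hour.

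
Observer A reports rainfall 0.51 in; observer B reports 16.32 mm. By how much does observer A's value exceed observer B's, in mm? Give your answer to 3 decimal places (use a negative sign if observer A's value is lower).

-3.366 mm

observer A: 0.51 in = 12.95400 mm.
Difference: 12.95400 − 16.32000 = -3.366 mm.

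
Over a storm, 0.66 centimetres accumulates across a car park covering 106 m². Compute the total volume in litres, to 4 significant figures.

Depth: 0.66 cm × 10 = 6.6 mm.
1 mm over 1 m² is 1 L, so volume = 6.6 × 106 = 699.6 L.

699.6 litres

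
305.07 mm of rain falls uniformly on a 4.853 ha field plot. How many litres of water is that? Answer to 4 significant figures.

14810000 litres

Area: 4.853 ha = 48530 m².
1 mm over 1 m² is 1 L, so volume = 305.07 × 48530 = 14805047 L ≈ 14810000 L.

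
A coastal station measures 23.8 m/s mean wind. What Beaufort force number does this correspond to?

23.8 m/s lies in the Beaufort 9 band (strong gale, 20.8–24.4 m/s).

Beaufort force 9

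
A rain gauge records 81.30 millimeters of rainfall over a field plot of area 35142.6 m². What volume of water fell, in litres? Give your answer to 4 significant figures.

2857000 litres

1 mm over 1 m² is 1 L, so volume = 81.3 × 35142.6 = 2857093.4 L ≈ 2857000 L.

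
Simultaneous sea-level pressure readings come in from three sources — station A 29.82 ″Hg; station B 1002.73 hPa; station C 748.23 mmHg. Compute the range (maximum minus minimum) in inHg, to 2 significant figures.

0.36 inHg

station B: 1002.73 hPa = 29.6106 inHg.
station C: 748.23 mmHg = 29.4579 inHg.
Spread: 29.8200 − 29.4579 = 0.36 inHg.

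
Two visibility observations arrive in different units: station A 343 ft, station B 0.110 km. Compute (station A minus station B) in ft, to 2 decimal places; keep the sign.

station B: 0.110 km = 360.8924 ft.
Difference: 343.0000 − 360.8924 = -17.89 ft.

-17.89 ft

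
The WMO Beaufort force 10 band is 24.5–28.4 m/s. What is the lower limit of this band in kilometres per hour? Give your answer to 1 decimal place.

88.2 km/h

24.5–28.4 m/s × 3.6 = 88.2–102.2 km/h.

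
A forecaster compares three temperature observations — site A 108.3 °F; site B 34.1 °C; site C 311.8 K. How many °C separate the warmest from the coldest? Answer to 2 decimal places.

site A: 108.3 °F = 42.389 °C.
site C: 311.8 K = 38.650 °C.
Spread: 42.389 − 34.100 = 8.289 °C.

8.29 °C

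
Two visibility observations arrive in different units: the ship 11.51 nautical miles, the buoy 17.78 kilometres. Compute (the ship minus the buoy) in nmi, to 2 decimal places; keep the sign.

1.91 nmi

the buoy: 17.78 km = 9.6004 nmi.
Difference: 11.5100 − 9.6004 = 1.91 nmi.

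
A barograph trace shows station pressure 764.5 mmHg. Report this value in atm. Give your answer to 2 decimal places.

1.01 atm

1 mmHg = 0.00131579 atm, so 764.5 × 0.00131579 = 1.01 atm.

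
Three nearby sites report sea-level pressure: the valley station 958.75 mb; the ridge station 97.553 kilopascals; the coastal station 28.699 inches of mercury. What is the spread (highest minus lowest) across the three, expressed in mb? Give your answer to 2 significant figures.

17 mb

the ridge station: 97.553 kPa = 975.53 mb.
the coastal station: 28.699 inHg = 971.86 mb.
Spread: 975.53 − 958.75 = 17 mb.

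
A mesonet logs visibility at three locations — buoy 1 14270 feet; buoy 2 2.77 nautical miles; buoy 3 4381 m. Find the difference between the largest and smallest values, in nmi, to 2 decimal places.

0.42 nmi

buoy 1: 14270 ft = 2.3485 nmi.
buoy 3: 4381 m = 2.3656 nmi.
Spread: 2.7700 − 2.3485 = 0.42 nmi.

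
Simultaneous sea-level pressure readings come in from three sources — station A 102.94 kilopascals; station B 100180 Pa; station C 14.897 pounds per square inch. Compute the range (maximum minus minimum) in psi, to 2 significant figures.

station A: 102.94 kPa = 14.9302 psi.
station B: 100180 Pa = 14.5299 psi.
Spread: 14.9302 − 14.5299 = 0.40 psi.

0.40 psi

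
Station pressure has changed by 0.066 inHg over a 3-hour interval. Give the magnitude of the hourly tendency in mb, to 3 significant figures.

0.066 inHg / 3 h × 33.8639 mb/inHg = 0.745 mb/h.

0.745 mb per hour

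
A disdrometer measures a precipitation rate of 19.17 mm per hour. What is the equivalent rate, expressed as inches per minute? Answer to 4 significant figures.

19.17 mm/hour × 0.0393701 in/mm × 0.0166667 hour/minute = 0.01258 in/minute.

0.01258 in/minute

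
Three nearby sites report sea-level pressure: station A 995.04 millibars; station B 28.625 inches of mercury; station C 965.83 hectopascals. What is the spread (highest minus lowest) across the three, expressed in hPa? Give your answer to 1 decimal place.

station A: 995.04 mb = 995.040 hPa.
station B: 28.625 inHg = 969.354 hPa.
Spread: 995.040 − 965.830 = 29.2 hPa.

29.2 hPa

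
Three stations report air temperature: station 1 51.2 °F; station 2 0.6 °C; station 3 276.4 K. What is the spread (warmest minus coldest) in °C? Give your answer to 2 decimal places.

station 1: 51.2 °F = 10.667 °C.
station 3: 276.4 K = 3.250 °C.
Spread: 10.667 − 0.600 = 10.067 °C.

10.07 °C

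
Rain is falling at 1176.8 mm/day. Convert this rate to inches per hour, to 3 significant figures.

1.93 in/hour

1176.8 mm/day × 0.0393701 in/mm × 0.0416667 day/hour = 1.93 in/hour.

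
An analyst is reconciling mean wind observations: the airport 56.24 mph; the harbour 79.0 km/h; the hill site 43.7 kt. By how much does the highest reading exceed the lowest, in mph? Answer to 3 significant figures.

7.15 mph

the harbour: 79.0 km/h = 49.0883 mph.
the hill site: 43.7 kt = 50.2891 mph.
Spread: 56.2400 − 49.0883 = 7.15 mph.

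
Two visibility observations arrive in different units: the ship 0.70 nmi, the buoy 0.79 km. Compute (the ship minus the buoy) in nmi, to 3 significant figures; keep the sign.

the buoy: 0.79 km = 0.42657 nmi.
Difference: 0.70000 − 0.42657 = 0.273 nmi.

0.273 nmi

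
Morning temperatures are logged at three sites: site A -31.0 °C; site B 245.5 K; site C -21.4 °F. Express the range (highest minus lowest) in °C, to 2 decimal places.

3.35 °C

site B: 245.5 K = -27.650 °C.
site C: -21.4 °F = -29.667 °C.
Spread: (-27.650) − (-31.000) = 3.350 °C.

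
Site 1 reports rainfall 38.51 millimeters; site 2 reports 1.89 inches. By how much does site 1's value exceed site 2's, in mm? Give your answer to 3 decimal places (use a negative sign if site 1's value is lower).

site 2: 1.89 in = 48.00600 mm.
Difference: 38.51000 − 48.00600 = -9.496 mm.

-9.496 mm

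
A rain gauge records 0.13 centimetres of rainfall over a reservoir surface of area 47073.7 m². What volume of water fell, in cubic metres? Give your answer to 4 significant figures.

61.20 cubic metres

Depth: 0.13 cm × 10 = 1.3 mm.
1 mm over 1 m² is 1 L, so volume = 1.3 × 47073.7 = 61195.81 L = 61.20 m³.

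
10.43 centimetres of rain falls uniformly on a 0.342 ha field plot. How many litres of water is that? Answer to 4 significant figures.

Depth: 10.43 cm × 10 = 104.3 mm.
Area: 0.342 ha = 3420 m².
1 mm over 1 m² is 1 L, so volume = 104.3 × 3420 = 356706 L ≈ 356700 L.

356700 litres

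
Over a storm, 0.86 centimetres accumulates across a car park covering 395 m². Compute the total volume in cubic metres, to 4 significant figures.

Depth: 0.86 cm × 10 = 8.6 mm.
1 mm over 1 m² is 1 L, so volume = 8.6 × 395 = 3397 L = 3.397 m³.

3.397 cubic metres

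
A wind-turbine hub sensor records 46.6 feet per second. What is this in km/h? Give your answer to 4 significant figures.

51.13 km/h

1 ft/s = 1.09728 km/h, so 46.6 × 1.09728 = 51.13 km/h.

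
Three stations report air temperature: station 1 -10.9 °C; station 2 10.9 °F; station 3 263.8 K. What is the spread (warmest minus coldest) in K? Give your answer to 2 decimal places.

2.37 K

station 2: 10.9 °F = -11.722 °C.
station 3: 263.8 K = -9.350 °C.
Spread: (-9.350) − (-11.722) = 2.372 °C.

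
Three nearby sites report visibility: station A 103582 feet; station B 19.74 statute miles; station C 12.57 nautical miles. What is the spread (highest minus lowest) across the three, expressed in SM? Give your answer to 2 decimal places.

5.27 SM

station A: 103582 ft = 19.6178 SM.
station C: 12.57 nmi = 14.4653 SM.
Spread: 19.7400 − 14.4653 = 5.27 SM.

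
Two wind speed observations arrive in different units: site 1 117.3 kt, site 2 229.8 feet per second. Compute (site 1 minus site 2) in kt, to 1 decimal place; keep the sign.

site 2: 229.8 ft/s = 136.153 kt.
Difference: 117.300 − 136.153 = -18.9 kt.

-18.9 kt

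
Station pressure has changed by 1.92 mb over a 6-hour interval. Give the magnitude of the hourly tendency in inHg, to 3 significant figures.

0.00945 inHg per hour

1.92 mb / 6 h × 0.02953 inHg/mb = 0.00945 inHg/h.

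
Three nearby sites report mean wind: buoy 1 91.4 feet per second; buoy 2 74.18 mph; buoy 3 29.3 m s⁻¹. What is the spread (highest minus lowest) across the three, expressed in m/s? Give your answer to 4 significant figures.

buoy 1: 91.4 ft/s = 27.85872 m/s.
buoy 2: 74.18 mph = 33.16143 m/s.
Spread: 33.16143 − 27.85872 = 5.303 m/s.

5.303 m/s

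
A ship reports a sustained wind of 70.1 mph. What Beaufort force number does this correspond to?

70.1 mph = 31.3 m/s, which is Beaufort 11 (violent storm, 28.5–32.6 m/s).

Beaufort force 11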